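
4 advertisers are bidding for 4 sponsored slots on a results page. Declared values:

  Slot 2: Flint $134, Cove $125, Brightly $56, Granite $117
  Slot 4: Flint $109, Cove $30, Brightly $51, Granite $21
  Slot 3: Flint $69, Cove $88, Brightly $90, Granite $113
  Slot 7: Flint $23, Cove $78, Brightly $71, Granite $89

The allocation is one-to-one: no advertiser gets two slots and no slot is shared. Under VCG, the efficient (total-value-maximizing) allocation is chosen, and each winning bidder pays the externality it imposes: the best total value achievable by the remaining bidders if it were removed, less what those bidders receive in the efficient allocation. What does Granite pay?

Granite pays $19.

Efficient allocation: Flint→Slot 4 ($109), Cove→Slot 2 ($125), Brightly→Slot 7 ($71), Granite→Slot 3 ($113); total welfare W = $418.
Granite receives Slot 3 at value $113, so the others get W − 113 = $305.
Without Granite: best allocation of the remaining 3 bidders over all 4 slots is Flint→Slot 4 ($109), Cove→Slot 2 ($125), Brightly→Slot 3 ($90), total $324.
VCG payment = (others' best without Granite) − (others' welfare with Granite) = 324 − 305 = $19.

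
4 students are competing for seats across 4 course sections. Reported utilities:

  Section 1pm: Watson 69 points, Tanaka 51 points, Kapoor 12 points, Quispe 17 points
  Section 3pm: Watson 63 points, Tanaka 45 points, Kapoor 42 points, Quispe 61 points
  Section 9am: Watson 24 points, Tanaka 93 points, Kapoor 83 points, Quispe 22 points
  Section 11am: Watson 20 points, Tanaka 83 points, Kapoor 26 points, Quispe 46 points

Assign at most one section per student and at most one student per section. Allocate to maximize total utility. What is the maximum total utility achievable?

Max total: 296 points

Optimal: Watson→Section 1pm (69 points), Tanaka→Section 11am (83 points), Kapoor→Section 9am (83 points), Quispe→Section 3pm (61 points) — total 69+83+83+61 = 296 points.
Max-entry greedy (repeatedly take the single best remaining cell) gives 249 points, worse by 47.
Swapping Kapoor↔Watson (Kapoor→Section 1pm 12 points, Watson→Section 9am 24 points) loses 116.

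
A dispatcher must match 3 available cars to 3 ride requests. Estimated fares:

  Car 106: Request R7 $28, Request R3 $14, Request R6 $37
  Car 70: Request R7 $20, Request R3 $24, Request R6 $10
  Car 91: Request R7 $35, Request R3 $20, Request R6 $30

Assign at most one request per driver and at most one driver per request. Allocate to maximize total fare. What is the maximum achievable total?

Max total: $96

Optimal: Car 106→Request R6 ($37), Car 70→Request R3 ($24), Car 91→Request R7 ($35) — total 37+24+35 = $96.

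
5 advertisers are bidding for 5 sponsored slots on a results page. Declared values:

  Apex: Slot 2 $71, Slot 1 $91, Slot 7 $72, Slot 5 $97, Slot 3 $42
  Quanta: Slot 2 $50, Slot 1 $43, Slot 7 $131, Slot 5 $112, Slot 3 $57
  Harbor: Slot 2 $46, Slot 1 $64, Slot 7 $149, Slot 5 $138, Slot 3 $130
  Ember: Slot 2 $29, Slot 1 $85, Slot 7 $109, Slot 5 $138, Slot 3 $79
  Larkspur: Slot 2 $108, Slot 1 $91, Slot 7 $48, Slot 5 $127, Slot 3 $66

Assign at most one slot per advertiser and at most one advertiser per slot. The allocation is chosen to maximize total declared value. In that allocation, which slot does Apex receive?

Apex receives Slot 1.

Optimal: Apex→Slot 1 ($91), Quanta→Slot 7 ($131), Harbor→Slot 3 ($130), Ember→Slot 5 ($138), Larkspur→Slot 2 ($108) — total 91+131+130+138+108 = $598.
Swapping Harbor↔Larkspur (Harbor→Slot 2 $46, Larkspur→Slot 3 $66) loses 126.
Apex's own top slot is Slot 5 ($97), but forcing Apex→Slot 5 and reassigning the rest optimally gives only $551 — worse by 47.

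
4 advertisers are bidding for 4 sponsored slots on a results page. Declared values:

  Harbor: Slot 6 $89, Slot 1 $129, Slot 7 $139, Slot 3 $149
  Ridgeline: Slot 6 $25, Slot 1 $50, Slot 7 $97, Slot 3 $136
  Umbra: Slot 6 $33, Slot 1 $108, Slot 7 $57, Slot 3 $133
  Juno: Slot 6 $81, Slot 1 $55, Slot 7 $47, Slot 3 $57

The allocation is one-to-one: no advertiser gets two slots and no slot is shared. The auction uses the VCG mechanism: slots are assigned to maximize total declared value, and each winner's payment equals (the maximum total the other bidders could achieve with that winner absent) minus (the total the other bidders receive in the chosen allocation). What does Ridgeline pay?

Efficient allocation: Harbor→Slot 7 ($139), Ridgeline→Slot 3 ($136), Umbra→Slot 1 ($108), Juno→Slot 6 ($81); total welfare W = $464.
Ridgeline receives Slot 3 at value $136, so the others get W − 136 = $328.
Without Ridgeline: best allocation of the remaining 3 bidders over all 4 slots is Harbor→Slot 7 ($139), Umbra→Slot 3 ($133), Juno→Slot 6 ($81), total $353.
VCG payment = (others' best without Ridgeline) − (others' welfare with Ridgeline) = 353 − 328 = $25.

Ridgeline pays $25.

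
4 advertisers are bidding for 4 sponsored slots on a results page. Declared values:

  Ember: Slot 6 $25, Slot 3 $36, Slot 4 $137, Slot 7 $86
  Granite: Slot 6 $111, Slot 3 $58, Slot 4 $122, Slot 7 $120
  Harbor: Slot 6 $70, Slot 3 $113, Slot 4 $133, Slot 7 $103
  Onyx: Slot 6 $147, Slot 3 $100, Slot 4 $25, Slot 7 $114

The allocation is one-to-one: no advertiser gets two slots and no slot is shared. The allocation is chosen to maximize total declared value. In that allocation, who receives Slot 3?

Harbor receives Slot 3.

Optimal: Ember→Slot 4 ($137), Granite→Slot 7 ($120), Harbor→Slot 3 ($113), Onyx→Slot 6 ($147) — total 137+120+113+147 = $517.
Harbor's own top slot is Slot 4 ($133), but forcing Harbor→Slot 4 and reassigning the rest optimally gives only $436 — worse by 81.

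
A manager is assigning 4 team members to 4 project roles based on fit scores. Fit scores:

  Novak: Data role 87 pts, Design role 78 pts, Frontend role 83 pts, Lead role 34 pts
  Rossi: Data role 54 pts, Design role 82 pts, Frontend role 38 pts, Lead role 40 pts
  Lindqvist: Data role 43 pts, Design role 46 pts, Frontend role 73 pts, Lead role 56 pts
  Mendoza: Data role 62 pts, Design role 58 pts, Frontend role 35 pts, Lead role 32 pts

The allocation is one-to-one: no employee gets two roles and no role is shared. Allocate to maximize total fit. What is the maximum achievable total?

Maximum total: 283 pts

Optimal: Novak→Frontend role (83 pts), Rossi→Design role (82 pts), Lindqvist→Lead role (56 pts), Mendoza→Data role (62 pts) — total 83+82+56+62 = 283 pts.
Row-greedy (each employee in turn takes its best remaining role) gives 274 pts, worse by 9.
Next-best assignment: Novak→Data role, Rossi→Design role, Lindqvist→Frontend role, Mendoza→Lead role = 274 pts.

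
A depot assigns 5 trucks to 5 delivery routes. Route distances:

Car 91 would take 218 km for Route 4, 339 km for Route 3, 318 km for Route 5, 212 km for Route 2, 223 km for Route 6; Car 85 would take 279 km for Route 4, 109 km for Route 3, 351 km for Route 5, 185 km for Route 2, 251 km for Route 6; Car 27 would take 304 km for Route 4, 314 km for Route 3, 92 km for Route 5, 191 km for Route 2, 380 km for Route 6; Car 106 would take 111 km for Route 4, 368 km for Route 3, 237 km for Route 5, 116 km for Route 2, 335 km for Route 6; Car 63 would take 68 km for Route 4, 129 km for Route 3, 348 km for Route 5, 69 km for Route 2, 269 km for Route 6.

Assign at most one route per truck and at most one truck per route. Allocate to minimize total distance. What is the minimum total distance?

Min total: 604 km

This is the linear assignment problem.
Optimal: Car 91→Route 6 (223 km), Car 85→Route 3 (109 km), Car 27→Route 5 (92 km), Car 106→Route 4 (111 km), Car 63→Route 2 (69 km) — total 223+109+92+111+69 = 604 km.
Min-entry greedy (repeatedly take the single cheapest remaining cell) gives 608 km, worse by 4.
Next-best assignment: Car 91→Route 6, Car 85→Route 3, Car 27→Route 5, Car 106→Route 2, Car 63→Route 4 = 608 km.
No other one-to-one assignment undercuts 604 km.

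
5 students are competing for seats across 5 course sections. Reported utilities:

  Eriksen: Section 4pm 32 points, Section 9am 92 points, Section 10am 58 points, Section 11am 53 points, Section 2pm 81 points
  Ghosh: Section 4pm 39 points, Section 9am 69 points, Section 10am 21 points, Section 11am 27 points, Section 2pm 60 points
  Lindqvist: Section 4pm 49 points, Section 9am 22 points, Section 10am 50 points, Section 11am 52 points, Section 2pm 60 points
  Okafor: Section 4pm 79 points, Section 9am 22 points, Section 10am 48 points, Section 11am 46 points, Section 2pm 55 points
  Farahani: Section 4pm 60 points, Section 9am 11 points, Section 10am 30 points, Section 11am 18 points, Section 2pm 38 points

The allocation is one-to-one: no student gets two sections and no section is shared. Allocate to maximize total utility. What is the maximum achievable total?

Max total: 313 points

Optimal: Eriksen→Section 9am (92 points), Ghosh→Section 2pm (60 points), Lindqvist→Section 11am (52 points), Okafor→Section 4pm (79 points), Farahani→Section 10am (30 points) — total 92+60+52+79+30 = 313 points.
Column-greedy (each section in turn goes to its best remaining student) gives 286 points, worse by 27.
Next-best assignment: Eriksen→Section 9am, Ghosh→Section 2pm, Lindqvist→Section 11am, Okafor→Section 10am, Farahani→Section 4pm = 312 points.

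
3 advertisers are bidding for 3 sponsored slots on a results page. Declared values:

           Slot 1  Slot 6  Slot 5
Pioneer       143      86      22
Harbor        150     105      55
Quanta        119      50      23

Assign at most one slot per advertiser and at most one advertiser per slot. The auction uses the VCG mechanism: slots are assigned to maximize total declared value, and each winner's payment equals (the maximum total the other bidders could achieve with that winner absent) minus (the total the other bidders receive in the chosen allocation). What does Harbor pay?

Harbor pays $39.

Efficient allocation: Pioneer→Slot 1 ($143), Harbor→Slot 6 ($105), Quanta→Slot 5 ($23); total welfare W = $271.
Harbor receives Slot 6 at value $105, so the others get W − 105 = $166.
Without Harbor: best allocation of the remaining 2 bidders over all 3 slots is Pioneer→Slot 6 ($86), Quanta→Slot 1 ($119), total $205.
VCG payment = (others' best without Harbor) − (others' welfare with Harbor) = 205 − 166 = $39.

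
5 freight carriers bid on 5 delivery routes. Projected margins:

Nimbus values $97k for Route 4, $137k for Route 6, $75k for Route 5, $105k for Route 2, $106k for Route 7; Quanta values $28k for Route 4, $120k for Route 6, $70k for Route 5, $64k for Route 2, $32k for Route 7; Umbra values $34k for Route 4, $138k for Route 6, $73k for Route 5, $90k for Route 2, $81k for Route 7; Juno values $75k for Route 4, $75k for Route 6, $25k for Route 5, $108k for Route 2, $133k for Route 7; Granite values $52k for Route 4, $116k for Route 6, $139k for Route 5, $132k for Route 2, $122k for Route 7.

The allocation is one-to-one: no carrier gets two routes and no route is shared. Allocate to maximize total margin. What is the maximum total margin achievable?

Optimal: Nimbus→Route 4 ($97k), Quanta→Route 6 ($120k), Umbra→Route 2 ($90k), Juno→Route 7 ($133k), Granite→Route 5 ($139k) — total 97+120+90+133+139 = $579k.
Row-greedy (each carrier in turn takes its best remaining route) gives $482k, worse by 97.
Next-best assignment: Nimbus→Route 4, Quanta→Route 2, Umbra→Route 6, Juno→Route 7, Granite→Route 5 = $571k.
Checked against all permutations: $579k is optimal.

Maximum total: $579k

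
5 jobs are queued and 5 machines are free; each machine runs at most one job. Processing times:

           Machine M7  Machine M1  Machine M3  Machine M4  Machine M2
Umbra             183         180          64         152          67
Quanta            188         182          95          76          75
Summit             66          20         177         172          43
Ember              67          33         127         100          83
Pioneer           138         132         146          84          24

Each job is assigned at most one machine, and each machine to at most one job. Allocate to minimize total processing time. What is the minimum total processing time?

Min total: 251 min

Treat this as an assignment problem: match each job to one machine.
Optimal: Umbra→Machine M3 (64 min), Quanta→Machine M4 (76 min), Summit→Machine M1 (20 min), Ember→Machine M7 (67 min), Pioneer→Machine M2 (24 min) — total 64+76+20+67+24 = 251 min.
Column-greedy (each machine in turn goes to its cheapest remaining job) gives 263 min, worse by 12.
Swapping Ember↔Summit (Ember→Machine M1 33 min, Summit→Machine M7 66 min) adds 12.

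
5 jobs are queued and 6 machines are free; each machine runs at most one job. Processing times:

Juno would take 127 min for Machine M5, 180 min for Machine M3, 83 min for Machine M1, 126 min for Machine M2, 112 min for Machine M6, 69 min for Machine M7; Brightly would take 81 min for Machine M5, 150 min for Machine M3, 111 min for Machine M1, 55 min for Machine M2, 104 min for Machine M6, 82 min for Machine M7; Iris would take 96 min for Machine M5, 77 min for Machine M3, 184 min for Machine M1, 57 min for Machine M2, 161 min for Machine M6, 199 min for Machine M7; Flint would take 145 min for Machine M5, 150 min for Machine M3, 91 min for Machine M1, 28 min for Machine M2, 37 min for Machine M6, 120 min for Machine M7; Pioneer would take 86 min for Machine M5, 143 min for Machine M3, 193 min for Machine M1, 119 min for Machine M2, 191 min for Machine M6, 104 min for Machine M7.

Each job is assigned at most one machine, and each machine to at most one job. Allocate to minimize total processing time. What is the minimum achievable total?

Min total: 324 min

Treat this as an assignment problem: match each job to one machine.
Optimal: Juno→Machine M7 (69 min), Brightly→Machine M2 (55 min), Iris→Machine M3 (77 min), Flint→Machine M6 (37 min), Pioneer→Machine M5 (86 min) — total 69+55+77+37+86 = 324 min.
Min-entry greedy (repeatedly take the single cheapest remaining cell) gives 446 min, worse by 122.
Checked against all permutations: 324 min is optimal.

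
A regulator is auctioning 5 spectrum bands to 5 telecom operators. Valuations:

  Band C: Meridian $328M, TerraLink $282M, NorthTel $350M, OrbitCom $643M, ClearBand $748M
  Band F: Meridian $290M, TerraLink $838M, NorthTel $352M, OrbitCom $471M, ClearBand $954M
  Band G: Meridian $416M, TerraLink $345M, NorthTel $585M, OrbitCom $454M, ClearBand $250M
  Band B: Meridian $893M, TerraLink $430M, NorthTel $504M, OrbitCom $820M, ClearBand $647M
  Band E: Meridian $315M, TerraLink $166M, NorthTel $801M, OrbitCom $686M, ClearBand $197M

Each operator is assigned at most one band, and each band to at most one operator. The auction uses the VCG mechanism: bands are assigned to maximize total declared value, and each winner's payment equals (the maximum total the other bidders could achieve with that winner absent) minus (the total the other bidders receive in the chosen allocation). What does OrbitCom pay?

Efficient allocation: Meridian→Band B ($893M), TerraLink→Band F ($838M), NorthTel→Band G ($585M), OrbitCom→Band E ($686M), ClearBand→Band C ($748M); total welfare W = $3750M.
OrbitCom receives Band E at value $686M, so the others get W − 686 = $3064M.
Without OrbitCom: best allocation of the remaining 4 bidders over all 5 bands is Meridian→Band B ($893M), TerraLink→Band F ($838M), NorthTel→Band E ($801M), ClearBand→Band C ($748M), total $3280M.
VCG payment = (others' best without OrbitCom) − (others' welfare with OrbitCom) = 3280 − 3064 = $216M.

OrbitCom pays $216M.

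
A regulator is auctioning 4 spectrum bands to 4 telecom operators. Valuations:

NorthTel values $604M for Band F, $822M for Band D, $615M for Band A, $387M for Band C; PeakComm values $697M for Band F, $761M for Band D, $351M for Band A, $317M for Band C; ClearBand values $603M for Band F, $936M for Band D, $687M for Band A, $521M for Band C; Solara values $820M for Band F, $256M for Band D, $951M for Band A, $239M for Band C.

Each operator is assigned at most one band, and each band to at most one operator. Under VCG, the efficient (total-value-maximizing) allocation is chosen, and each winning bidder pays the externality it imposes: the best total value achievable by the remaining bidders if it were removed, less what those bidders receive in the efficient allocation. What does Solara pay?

Solara pays $208M.

Efficient allocation: NorthTel→Band D ($822M), PeakComm→Band F ($697M), ClearBand→Band C ($521M), Solara→Band A ($951M); total welfare W = $2991M.
Solara receives Band A at value $951M, so the others get W − 951 = $2040M.
Without Solara: best allocation of the remaining 3 bidders over all 4 bands is NorthTel→Band A ($615M), PeakComm→Band F ($697M), ClearBand→Band D ($936M), total $2248M.
VCG payment = (others' best without Solara) − (others' welfare with Solara) = 2248 − 2040 = $208M.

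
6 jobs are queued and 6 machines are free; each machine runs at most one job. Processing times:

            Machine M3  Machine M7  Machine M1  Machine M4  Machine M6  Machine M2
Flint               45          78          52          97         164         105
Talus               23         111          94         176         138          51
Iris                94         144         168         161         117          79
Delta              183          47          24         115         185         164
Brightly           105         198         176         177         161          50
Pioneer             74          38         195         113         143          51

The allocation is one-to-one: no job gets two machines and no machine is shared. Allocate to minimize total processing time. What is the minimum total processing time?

Optimal: Flint→Machine M4 (97 min), Talus→Machine M3 (23 min), Iris→Machine M6 (117 min), Delta→Machine M1 (24 min), Brightly→Machine M2 (50 min), Pioneer→Machine M7 (38 min) — total 97+23+117+24+50+38 = 349 min.
Row-greedy (each job in turn takes its cheapest remaining machine) gives 452 min, worse by 103.
Next-best assignment: Flint→Machine M1, Talus→Machine M3, Iris→Machine M6, Delta→Machine M4, Brightly→Machine M2, Pioneer→Machine M7 = 395 min.

Min total: 349 min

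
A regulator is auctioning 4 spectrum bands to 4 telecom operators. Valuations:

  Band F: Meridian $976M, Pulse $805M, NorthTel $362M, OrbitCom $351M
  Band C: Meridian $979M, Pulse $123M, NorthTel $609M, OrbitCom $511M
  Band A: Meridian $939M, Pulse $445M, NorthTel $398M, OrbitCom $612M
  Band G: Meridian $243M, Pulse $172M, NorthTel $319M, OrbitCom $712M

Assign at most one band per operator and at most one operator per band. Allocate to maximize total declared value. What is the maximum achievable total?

Optimal: Meridian→Band A ($939M), Pulse→Band F ($805M), NorthTel→Band C ($609M), OrbitCom→Band G ($712M) — total 939+805+609+712 = $3065M.
Column-greedy (each band in turn goes to its best remaining operator) gives $2369M, worse by 696.
Every other assignment is strictly worse.

Maximum total: $3065M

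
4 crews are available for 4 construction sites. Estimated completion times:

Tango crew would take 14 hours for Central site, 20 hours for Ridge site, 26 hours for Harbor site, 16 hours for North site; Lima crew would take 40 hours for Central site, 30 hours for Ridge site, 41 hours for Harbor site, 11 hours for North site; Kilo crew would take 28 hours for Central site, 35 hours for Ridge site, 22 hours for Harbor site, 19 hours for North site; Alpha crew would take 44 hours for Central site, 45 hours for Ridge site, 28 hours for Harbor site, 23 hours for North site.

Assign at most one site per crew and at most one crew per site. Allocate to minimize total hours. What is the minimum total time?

Min total: 87 hours

Optimal: Tango crew→Ridge site (20 hours), Lima crew→North site (11 hours), Kilo crew→Central site (28 hours), Alpha crew→Harbor site (28 hours) — total 20+11+28+28 = 87 hours.
Column-greedy (each site in turn goes to its cheapest remaining crew) gives 89 hours, worse by 2.
Swapping Lima crew↔Kilo crew (Lima crew→Central site 40 hours, Kilo crew→North site 19 hours) adds 20.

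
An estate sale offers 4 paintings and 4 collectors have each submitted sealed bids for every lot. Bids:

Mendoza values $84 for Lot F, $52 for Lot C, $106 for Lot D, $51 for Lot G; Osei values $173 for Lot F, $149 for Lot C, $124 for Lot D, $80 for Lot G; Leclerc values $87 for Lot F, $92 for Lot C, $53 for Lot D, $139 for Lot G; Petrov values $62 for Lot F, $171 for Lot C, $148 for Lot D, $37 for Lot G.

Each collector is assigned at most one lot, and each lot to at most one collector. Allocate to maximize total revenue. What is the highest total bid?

Max total: $589

Optimal: Mendoza→Lot D ($106), Osei→Lot F ($173), Leclerc→Lot G ($139), Petrov→Lot C ($171) — total 106+173+139+171 = $589.
Swapping Petrov↔Leclerc (Petrov→Lot G $37, Leclerc→Lot C $92) loses 181.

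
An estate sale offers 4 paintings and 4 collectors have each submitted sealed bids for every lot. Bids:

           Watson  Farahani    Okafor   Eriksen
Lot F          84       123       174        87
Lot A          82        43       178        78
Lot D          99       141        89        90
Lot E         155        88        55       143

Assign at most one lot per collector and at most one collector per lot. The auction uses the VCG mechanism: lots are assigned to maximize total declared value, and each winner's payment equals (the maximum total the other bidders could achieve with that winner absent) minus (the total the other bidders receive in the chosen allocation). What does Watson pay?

Watson pays $56.

Efficient allocation: Watson→Lot E ($155), Farahani→Lot D ($141), Okafor→Lot A ($178), Eriksen→Lot F ($87); total welfare W = $561.
Watson receives Lot E at value $155, so the others get W − 155 = $406.
Without Watson: best allocation of the remaining 3 bidders over all 4 lots is Farahani→Lot D ($141), Okafor→Lot A ($178), Eriksen→Lot E ($143), total $462.
VCG payment = (others' best without Watson) − (others' welfare with Watson) = 462 − 406 = $56.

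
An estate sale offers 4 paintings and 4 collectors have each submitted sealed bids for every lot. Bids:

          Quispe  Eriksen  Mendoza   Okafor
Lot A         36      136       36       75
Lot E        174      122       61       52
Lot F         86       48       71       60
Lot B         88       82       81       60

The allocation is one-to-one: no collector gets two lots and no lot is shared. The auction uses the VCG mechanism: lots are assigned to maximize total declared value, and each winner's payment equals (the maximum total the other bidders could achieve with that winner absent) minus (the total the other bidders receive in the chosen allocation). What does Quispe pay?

Efficient allocation: Quispe→Lot E ($174), Eriksen→Lot A ($136), Mendoza→Lot B ($81), Okafor→Lot F ($60); total welfare W = $451.
Quispe receives Lot E at value $174, so the others get W − 174 = $277.
Without Quispe: best allocation of the remaining 3 bidders over all 4 lots is Eriksen→Lot E ($122), Mendoza→Lot B ($81), Okafor→Lot A ($75), total $278.
VCG payment = (others' best without Quispe) − (others' welfare with Quispe) = 278 − 277 = $1.

Quispe pays $1.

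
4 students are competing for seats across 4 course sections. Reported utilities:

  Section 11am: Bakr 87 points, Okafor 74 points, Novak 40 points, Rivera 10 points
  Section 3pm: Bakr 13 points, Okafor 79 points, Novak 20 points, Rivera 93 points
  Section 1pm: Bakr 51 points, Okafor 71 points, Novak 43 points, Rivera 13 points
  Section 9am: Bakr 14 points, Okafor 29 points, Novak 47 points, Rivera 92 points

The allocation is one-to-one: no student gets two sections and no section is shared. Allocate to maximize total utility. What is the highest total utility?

This is a one-to-one assignment (maximum-weight bipartite matching).
Optimal: Bakr→Section 11am (87 points), Okafor→Section 3pm (79 points), Novak→Section 1pm (43 points), Rivera→Section 9am (92 points) — total 87+79+43+92 = 301 points.
Next-best assignment: Bakr→Section 11am, Okafor→Section 1pm, Novak→Section 9am, Rivera→Section 3pm = 298 points.
Checked against all permutations: 301 points is optimal.

Max total: 301 points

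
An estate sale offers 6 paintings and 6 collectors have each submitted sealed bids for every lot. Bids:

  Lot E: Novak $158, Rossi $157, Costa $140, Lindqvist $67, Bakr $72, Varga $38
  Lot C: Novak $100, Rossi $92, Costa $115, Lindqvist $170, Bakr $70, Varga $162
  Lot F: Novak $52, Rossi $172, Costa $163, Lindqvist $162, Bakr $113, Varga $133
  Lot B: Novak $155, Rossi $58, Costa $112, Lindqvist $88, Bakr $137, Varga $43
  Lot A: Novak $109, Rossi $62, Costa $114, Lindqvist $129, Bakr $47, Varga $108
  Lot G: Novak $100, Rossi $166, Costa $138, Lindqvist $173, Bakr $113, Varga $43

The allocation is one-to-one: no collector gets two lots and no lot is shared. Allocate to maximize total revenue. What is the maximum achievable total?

Optimal: Novak→Lot E ($158), Rossi→Lot F ($172), Costa→Lot A ($114), Lindqvist→Lot G ($173), Bakr→Lot B ($137), Varga→Lot C ($162) — total 158+172+114+173+137+162 = $916.
Column-greedy (each lot in turn goes to its best remaining collector) gives $794, worse by 122.
Next-best assignment: Novak→Lot E, Rossi→Lot G, Costa→Lot F, Lindqvist→Lot A, Bakr→Lot B, Varga→Lot C = $915.
Checked against all permutations: $916 is optimal.

Max total: $916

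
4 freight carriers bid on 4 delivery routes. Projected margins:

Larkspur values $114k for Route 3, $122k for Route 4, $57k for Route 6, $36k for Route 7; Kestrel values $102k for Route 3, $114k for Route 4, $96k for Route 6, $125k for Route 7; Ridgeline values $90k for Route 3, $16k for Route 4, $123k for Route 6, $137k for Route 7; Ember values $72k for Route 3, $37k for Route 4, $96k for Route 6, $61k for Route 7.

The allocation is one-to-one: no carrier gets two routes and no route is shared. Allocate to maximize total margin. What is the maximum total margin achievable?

Maximum total: $461k

Optimal: Larkspur→Route 3 ($114k), Kestrel→Route 4 ($114k), Ridgeline→Route 7 ($137k), Ember→Route 6 ($96k) — total 114+114+137+96 = $461k.
Column-greedy (each route in turn goes to its best remaining carrier) gives $412k, worse by 49.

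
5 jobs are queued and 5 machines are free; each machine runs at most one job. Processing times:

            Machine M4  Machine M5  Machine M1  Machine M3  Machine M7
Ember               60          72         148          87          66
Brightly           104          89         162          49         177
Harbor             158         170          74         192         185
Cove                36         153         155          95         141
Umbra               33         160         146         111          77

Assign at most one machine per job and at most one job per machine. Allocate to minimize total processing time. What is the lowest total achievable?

Optimal: Ember→Machine M5 (72 min), Brightly→Machine M3 (49 min), Harbor→Machine M1 (74 min), Cove→Machine M4 (36 min), Umbra→Machine M7 (77 min) — total 72+49+74+36+77 = 308 min.
Row-greedy (each job in turn takes its cheapest remaining machine) gives 484 min, worse by 176.
Checked against all permutations: 308 min is optimal.

Min total: 308 min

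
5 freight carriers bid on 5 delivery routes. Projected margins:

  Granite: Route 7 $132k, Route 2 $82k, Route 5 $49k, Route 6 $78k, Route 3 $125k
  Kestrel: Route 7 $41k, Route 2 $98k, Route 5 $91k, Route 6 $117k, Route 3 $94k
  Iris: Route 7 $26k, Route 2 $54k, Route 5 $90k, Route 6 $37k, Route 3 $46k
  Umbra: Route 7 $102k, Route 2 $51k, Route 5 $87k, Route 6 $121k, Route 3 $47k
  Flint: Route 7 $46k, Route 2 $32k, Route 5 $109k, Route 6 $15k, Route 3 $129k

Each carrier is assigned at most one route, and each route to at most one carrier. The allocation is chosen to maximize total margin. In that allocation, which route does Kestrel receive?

Optimal: Granite→Route 7 ($132k), Kestrel→Route 2 ($98k), Iris→Route 5 ($90k), Umbra→Route 6 ($121k), Flint→Route 3 ($129k) — total 132+98+90+121+129 = $570k.
Row-greedy (each carrier in turn takes its best remaining route) gives $519k, worse by 51.
Swapping Flint↔Iris (Flint→Route 5 $109k, Iris→Route 3 $46k) loses 64.
Checked against all permutations: $570k is optimal.
Kestrel's own top route is Route 6 ($117k), but forcing Kestrel→Route 6 and reassigning the rest optimally gives only $520k — worse by 50.

Kestrel receives Route 2.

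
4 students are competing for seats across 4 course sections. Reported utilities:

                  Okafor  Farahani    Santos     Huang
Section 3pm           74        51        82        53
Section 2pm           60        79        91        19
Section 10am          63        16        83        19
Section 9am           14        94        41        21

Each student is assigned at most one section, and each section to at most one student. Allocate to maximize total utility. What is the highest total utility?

Optimal: Okafor→Section 10am (63 points), Farahani→Section 9am (94 points), Santos→Section 2pm (91 points), Huang→Section 3pm (53 points) — total 63+94+91+53 = 301 points.
Max-entry greedy (repeatedly take the single best remaining cell) gives 278 points, worse by 23.

Max total: 301 points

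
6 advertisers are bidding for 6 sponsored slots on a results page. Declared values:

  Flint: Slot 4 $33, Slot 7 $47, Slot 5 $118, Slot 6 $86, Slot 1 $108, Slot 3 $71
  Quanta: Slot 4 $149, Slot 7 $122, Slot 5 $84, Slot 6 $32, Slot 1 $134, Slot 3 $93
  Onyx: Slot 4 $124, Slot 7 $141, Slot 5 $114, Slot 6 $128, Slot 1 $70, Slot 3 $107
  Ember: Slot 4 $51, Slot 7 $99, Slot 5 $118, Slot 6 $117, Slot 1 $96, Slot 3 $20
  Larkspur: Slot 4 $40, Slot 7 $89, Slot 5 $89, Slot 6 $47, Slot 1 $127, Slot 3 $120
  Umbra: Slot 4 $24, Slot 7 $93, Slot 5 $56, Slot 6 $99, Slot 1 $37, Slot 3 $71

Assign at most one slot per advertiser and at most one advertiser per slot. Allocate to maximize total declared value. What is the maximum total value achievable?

Treat this as an assignment problem: match each advertiser to one slot.
Optimal: Flint→Slot 1 ($108), Quanta→Slot 4 ($149), Onyx→Slot 7 ($141), Ember→Slot 5 ($118), Larkspur→Slot 3 ($120), Umbra→Slot 6 ($99) — total 108+149+141+118+120+99 = $735.
Row-greedy (each advertiser in turn takes its best remaining slot) gives $723, worse by 12.
Swapping Quanta↔Larkspur (Quanta→Slot 3 $93, Larkspur→Slot 4 $40) loses 136.
Every other assignment is strictly worse.

Max total: $735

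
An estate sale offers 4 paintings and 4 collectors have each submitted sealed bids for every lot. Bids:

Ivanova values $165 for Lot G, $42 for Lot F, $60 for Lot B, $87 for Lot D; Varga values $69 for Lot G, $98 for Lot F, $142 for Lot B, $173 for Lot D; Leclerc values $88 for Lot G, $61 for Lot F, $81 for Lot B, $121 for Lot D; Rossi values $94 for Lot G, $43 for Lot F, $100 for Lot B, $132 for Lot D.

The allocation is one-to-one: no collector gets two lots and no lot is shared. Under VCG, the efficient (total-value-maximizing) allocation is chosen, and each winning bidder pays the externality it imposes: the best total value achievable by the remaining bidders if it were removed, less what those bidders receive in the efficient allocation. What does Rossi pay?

Efficient allocation: Ivanova→Lot G ($165), Varga→Lot B ($142), Leclerc→Lot F ($61), Rossi→Lot D ($132); total welfare W = $500.
Rossi receives Lot D at value $132, so the others get W − 132 = $368.
Without Rossi: best allocation of the remaining 3 bidders over all 4 lots is Ivanova→Lot G ($165), Varga→Lot B ($142), Leclerc→Lot D ($121), total $428.
VCG payment = (others' best without Rossi) − (others' welfare with Rossi) = 428 − 368 = $60.

Rossi pays $60.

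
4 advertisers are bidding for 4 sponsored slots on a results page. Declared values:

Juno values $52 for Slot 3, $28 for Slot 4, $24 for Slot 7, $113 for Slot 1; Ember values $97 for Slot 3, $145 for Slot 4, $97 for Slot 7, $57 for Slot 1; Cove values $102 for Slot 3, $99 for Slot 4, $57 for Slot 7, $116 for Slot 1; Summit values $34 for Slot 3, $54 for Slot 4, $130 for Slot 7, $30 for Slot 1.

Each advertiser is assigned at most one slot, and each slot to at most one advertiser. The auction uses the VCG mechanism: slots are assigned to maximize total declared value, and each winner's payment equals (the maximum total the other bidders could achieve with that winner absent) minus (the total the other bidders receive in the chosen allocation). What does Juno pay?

Juno pays $14.

Efficient allocation: Juno→Slot 1 ($113), Ember→Slot 4 ($145), Cove→Slot 3 ($102), Summit→Slot 7 ($130); total welfare W = $490.
Juno receives Slot 1 at value $113, so the others get W − 113 = $377.
Without Juno: best allocation of the remaining 3 bidders over all 4 slots is Ember→Slot 4 ($145), Cove→Slot 1 ($116), Summit→Slot 7 ($130), total $391.
VCG payment = (others' best without Juno) − (others' welfare with Juno) = 391 − 377 = $14.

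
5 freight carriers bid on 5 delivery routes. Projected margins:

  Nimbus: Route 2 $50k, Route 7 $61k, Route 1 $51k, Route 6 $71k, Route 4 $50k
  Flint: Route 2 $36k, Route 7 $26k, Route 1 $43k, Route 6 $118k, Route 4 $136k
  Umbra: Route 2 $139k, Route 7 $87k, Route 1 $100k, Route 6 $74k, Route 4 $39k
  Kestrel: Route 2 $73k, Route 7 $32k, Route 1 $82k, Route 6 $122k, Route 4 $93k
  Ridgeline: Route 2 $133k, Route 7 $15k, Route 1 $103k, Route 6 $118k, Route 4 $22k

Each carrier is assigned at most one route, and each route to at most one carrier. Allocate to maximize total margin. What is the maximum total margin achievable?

This is a one-to-one assignment (maximum-weight bipartite matching).
Optimal: Nimbus→Route 7 ($61k), Flint→Route 4 ($136k), Umbra→Route 2 ($139k), Kestrel→Route 6 ($122k), Ridgeline→Route 1 ($103k) — total 61+136+139+122+103 = $561k.
Row-greedy (each carrier in turn takes its best remaining route) gives $443k, worse by 118.

Max total: $561k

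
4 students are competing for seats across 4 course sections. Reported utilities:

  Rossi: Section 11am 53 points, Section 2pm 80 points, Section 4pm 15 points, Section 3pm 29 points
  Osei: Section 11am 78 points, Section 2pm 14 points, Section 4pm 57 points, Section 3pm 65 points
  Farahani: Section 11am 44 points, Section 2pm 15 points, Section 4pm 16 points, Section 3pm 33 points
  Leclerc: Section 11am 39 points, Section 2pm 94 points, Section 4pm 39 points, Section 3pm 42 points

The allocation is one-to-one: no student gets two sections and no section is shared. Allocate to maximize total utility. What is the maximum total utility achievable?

Optimal: Rossi→Section 11am (53 points), Osei→Section 4pm (57 points), Farahani→Section 3pm (33 points), Leclerc→Section 2pm (94 points) — total 53+57+33+94 = 237 points.
Swapping Farahani↔Leclerc (Farahani→Section 2pm 15 points, Leclerc→Section 3pm 42 points) loses 70.
No other one-to-one assignment exceeds 237 points.

Maximum total: 237 points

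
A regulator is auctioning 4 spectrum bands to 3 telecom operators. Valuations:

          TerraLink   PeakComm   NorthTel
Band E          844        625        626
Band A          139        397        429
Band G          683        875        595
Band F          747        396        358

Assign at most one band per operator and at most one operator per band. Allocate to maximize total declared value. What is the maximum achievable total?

This is the linear assignment problem.
Optimal: TerraLink→Band F ($747M), PeakComm→Band G ($875M), NorthTel→Band E ($626M) — total 747+875+626 = $2248M.
Row-greedy (each operator in turn takes its best remaining band) gives $2148M, worse by 100.
Checked against all permutations: $2248M is optimal.

Max total: $2248M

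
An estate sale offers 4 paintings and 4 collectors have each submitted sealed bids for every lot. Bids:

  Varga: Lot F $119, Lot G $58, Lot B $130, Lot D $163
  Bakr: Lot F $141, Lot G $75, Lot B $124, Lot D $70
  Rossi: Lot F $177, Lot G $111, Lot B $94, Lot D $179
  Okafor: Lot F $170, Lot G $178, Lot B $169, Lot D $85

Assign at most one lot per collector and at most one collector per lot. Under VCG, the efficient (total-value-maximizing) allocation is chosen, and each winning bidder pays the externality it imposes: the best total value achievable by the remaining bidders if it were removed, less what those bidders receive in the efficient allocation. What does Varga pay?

Varga pays $19.

Efficient allocation: Varga→Lot D ($163), Bakr→Lot B ($124), Rossi→Lot F ($177), Okafor→Lot G ($178); total welfare W = $642.
Varga receives Lot D at value $163, so the others get W − 163 = $479.
Without Varga: best allocation of the remaining 3 bidders over all 4 lots is Bakr→Lot F ($141), Rossi→Lot D ($179), Okafor→Lot G ($178), total $498.
VCG payment = (others' best without Varga) − (others' welfare with Varga) = 498 − 479 = $19.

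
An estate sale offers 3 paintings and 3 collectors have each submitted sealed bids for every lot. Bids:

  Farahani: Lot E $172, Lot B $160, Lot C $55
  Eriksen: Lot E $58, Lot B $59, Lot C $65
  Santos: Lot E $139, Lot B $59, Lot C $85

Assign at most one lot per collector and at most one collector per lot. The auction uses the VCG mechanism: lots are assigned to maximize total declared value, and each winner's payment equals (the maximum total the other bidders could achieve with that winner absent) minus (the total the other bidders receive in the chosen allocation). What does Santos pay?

Santos pays $12.

Efficient allocation: Farahani→Lot B ($160), Eriksen→Lot C ($65), Santos→Lot E ($139); total welfare W = $364.
Santos receives Lot E at value $139, so the others get W − 139 = $225.
Without Santos: best allocation of the remaining 2 bidders over all 3 lots is Farahani→Lot E ($172), Eriksen→Lot C ($65), total $237.
VCG payment = (others' best without Santos) − (others' welfare with Santos) = 237 − 225 = $12.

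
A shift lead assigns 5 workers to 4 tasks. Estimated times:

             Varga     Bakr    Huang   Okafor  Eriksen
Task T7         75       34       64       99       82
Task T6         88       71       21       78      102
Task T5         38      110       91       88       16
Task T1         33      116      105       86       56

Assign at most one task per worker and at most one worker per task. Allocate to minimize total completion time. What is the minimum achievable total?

Optimal: Bakr→Task T7 (34 min), Huang→Task T6 (21 min), Eriksen→Task T5 (16 min), Varga→Task T1 (33 min) — total 34+21+16+33 = 104 min.
Next-best assignment: Bakr→Task T7, Huang→Task T6, Varga→Task T5, Eriksen→Task T1 = 149 min.
Swapping Huang↔Varga (Huang→Task T1 105 min, Varga→Task T6 88 min) adds 139.
No other one-to-one assignment undercuts 104 min.

Minimum total: 104 min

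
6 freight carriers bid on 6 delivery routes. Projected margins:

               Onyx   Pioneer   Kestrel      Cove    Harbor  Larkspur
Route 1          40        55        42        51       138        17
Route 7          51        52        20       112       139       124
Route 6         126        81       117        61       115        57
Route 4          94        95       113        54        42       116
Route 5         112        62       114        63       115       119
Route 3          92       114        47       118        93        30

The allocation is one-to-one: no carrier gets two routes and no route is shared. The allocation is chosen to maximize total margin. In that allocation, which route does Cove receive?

Cove receives Route 7.

Optimal: Onyx→Route 6 ($126k), Pioneer→Route 3 ($114k), Kestrel→Route 4 ($113k), Cove→Route 7 ($112k), Harbor→Route 1 ($138k), Larkspur→Route 5 ($119k) — total 126+114+113+112+138+119 = $722k.
Column-greedy (each route in turn goes to its best remaining carrier) gives $678k, worse by 44.
Next-best assignment: Onyx→Route 6, Pioneer→Route 3, Kestrel→Route 5, Cove→Route 7, Harbor→Route 1, Larkspur→Route 4 = $720k.
Cove's own top route is Route 3 ($118k), but forcing Cove→Route 3 and reassigning the rest optimally gives only $715k — worse by 7.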